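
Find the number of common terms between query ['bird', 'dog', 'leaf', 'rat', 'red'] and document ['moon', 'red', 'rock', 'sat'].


Query terms: ['bird', 'dog', 'leaf', 'rat', 'red']
Document terms: ['moon', 'red', 'rock', 'sat']
Common terms: ['red']
Overlap count = 1

1


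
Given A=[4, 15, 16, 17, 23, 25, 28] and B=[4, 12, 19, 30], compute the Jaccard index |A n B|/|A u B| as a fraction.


A intersect B = [4]
|A intersect B| = 1
A union B = [4, 12, 15, 16, 17, 19, 23, 25, 28, 30]
|A union B| = 10
Jaccard = 1/10 = 1/10

1/10


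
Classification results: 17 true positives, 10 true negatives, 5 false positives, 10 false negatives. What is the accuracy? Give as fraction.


Accuracy = (TP + TN) / (TP + TN + FP + FN)
TP + TN = 17 + 10 = 27
Total = 17 + 10 + 5 + 10 = 42
Accuracy = 27 / 42 = 9/14

9/14


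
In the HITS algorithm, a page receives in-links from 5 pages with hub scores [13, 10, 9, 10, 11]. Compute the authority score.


Authority = sum of hub scores of in-linkers
In-link 1: hub score = 13
In-link 2: hub score = 10
In-link 3: hub score = 9
In-link 4: hub score = 10
In-link 5: hub score = 11
Authority = 13 + 10 + 9 + 10 + 11 = 53

53


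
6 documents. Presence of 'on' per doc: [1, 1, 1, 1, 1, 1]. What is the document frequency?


Checking each document for 'on':
Doc 1: present
Doc 2: present
Doc 3: present
Doc 4: present
Doc 5: present
Doc 6: present
df = sum of presences = 1 + 1 + 1 + 1 + 1 + 1 = 6

6


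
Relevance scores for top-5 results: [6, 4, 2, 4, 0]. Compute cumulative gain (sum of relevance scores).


Cumulative Gain = sum of relevance scores
Position 1: rel=6, running sum=6
Position 2: rel=4, running sum=10
Position 3: rel=2, running sum=12
Position 4: rel=4, running sum=16
Position 5: rel=0, running sum=16
CG = 16

16


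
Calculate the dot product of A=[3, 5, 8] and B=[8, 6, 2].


Dot product = sum of element-wise products
A[0]*B[0] = 3*8 = 24
A[1]*B[1] = 5*6 = 30
A[2]*B[2] = 8*2 = 16
Sum = 24 + 30 + 16 = 70

70


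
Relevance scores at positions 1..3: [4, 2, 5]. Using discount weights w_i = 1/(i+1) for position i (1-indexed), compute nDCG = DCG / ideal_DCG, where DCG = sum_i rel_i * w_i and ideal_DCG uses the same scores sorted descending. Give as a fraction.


Position discount weights w_i = 1/(i+1) for i=1..3:
Weights = [1/2, 1/3, 1/4]
Actual relevance: [4, 2, 5]
DCG = 4/2 + 2/3 + 5/4 = 47/12
Ideal relevance (sorted desc): [5, 4, 2]
Ideal DCG = 5/2 + 4/3 + 2/4 = 13/3
nDCG = DCG / ideal_DCG = 47/12 / 13/3 = 47/52

47/52


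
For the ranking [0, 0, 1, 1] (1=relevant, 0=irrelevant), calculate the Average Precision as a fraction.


Computing P@k for each relevant position:
Position 1: not relevant
Position 2: not relevant
Position 3: relevant, P@3 = 1/3 = 1/3
Position 4: relevant, P@4 = 2/4 = 1/2
Sum of P@k = 1/3 + 1/2 = 5/6
AP = 5/6 / 2 = 5/12

5/12


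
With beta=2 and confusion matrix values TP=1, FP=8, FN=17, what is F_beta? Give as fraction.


P = TP/(TP+FP) = 1/9 = 1/9
R = TP/(TP+FN) = 1/18 = 1/18
beta^2 = 2^2 = 4
(1 + beta^2) = 5
Numerator = (1+beta^2)*P*R = 5/162
Denominator = beta^2*P + R = 4/9 + 1/18 = 1/2
F_beta = 5/81

5/81


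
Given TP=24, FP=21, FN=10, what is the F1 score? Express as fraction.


F1 = 2 * P * R / (P + R)
P = TP/(TP+FP) = 24/45 = 8/15
R = TP/(TP+FN) = 24/34 = 12/17
2 * P * R = 2 * 8/15 * 12/17 = 64/85
P + R = 8/15 + 12/17 = 316/255
F1 = 64/85 / 316/255 = 48/79

48/79


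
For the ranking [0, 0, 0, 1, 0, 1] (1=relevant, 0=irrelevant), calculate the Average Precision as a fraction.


Computing P@k for each relevant position:
Position 1: not relevant
Position 2: not relevant
Position 3: not relevant
Position 4: relevant, P@4 = 1/4 = 1/4
Position 5: not relevant
Position 6: relevant, P@6 = 2/6 = 1/3
Sum of P@k = 1/4 + 1/3 = 7/12
AP = 7/12 / 2 = 7/24

7/24


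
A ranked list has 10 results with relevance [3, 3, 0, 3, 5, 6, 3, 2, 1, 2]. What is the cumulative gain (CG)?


Cumulative Gain = sum of relevance scores
Position 1: rel=3, running sum=3
Position 2: rel=3, running sum=6
Position 3: rel=0, running sum=6
Position 4: rel=3, running sum=9
Position 5: rel=5, running sum=14
Position 6: rel=6, running sum=20
Position 7: rel=3, running sum=23
Position 8: rel=2, running sum=25
Position 9: rel=1, running sum=26
Position 10: rel=2, running sum=28
CG = 28

28


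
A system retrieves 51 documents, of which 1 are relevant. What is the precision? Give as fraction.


Precision = relevant_retrieved / total_retrieved
= 1 / 51
= 1 / (1 + 50)
= 1/51

1/51


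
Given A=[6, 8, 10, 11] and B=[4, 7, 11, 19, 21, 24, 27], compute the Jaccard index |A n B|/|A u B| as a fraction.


A intersect B = [11]
|A intersect B| = 1
A union B = [4, 6, 7, 8, 10, 11, 19, 21, 24, 27]
|A union B| = 10
Jaccard = 1/10 = 1/10

1/10


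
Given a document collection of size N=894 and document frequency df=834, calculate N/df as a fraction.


IDF ratio = N / df
= 894 / 834
= 149/139

149/139


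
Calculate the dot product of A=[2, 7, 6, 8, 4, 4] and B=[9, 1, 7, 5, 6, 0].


Dot product = sum of element-wise products
A[0]*B[0] = 2*9 = 18
A[1]*B[1] = 7*1 = 7
A[2]*B[2] = 6*7 = 42
A[3]*B[3] = 8*5 = 40
A[4]*B[4] = 4*6 = 24
A[5]*B[5] = 4*0 = 0
Sum = 18 + 7 + 42 + 40 + 24 + 0 = 131

131


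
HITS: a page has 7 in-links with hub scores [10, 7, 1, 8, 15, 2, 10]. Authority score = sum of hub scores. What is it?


Authority = sum of hub scores of in-linkers
In-link 1: hub score = 10
In-link 2: hub score = 7
In-link 3: hub score = 1
In-link 4: hub score = 8
In-link 5: hub score = 15
In-link 6: hub score = 2
In-link 7: hub score = 10
Authority = 10 + 7 + 1 + 8 + 15 + 2 + 10 = 53

53


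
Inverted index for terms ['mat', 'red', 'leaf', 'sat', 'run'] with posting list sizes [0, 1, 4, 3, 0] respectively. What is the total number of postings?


Summing posting list sizes:
'mat': 0 postings
'red': 1 postings
'leaf': 4 postings
'sat': 3 postings
'run': 0 postings
Total = 0 + 1 + 4 + 3 + 0 = 8

8


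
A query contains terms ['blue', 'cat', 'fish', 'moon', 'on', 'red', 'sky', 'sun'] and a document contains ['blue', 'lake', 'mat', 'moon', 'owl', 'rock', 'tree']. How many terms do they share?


Query terms: ['blue', 'cat', 'fish', 'moon', 'on', 'red', 'sky', 'sun']
Document terms: ['blue', 'lake', 'mat', 'moon', 'owl', 'rock', 'tree']
Common terms: ['blue', 'moon']
Overlap count = 2

2


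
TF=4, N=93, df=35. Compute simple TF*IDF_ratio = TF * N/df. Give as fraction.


TF * (N/df)
= 4 * (93/35)
= 4 * 93/35
= 372/35

372/35


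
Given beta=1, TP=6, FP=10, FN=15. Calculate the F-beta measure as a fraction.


P = TP/(TP+FP) = 6/16 = 3/8
R = TP/(TP+FN) = 6/21 = 2/7
beta^2 = 1^2 = 1
(1 + beta^2) = 2
Numerator = (1+beta^2)*P*R = 3/14
Denominator = beta^2*P + R = 3/8 + 2/7 = 37/56
F_beta = 12/37

12/37


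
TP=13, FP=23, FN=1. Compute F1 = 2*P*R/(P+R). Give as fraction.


F1 = 2 * P * R / (P + R)
P = TP/(TP+FP) = 13/36 = 13/36
R = TP/(TP+FN) = 13/14 = 13/14
2 * P * R = 2 * 13/36 * 13/14 = 169/252
P + R = 13/36 + 13/14 = 325/252
F1 = 169/252 / 325/252 = 13/25

13/25


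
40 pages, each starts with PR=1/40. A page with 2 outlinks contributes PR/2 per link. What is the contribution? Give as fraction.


Initial PR = 1/40 = 1/40
Outlinks = 2
Contribution per link = PR / outlinks
= 1/40 / 2
= 1/80

1/80


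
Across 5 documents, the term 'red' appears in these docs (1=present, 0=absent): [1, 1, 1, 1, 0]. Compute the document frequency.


Checking each document for 'red':
Doc 1: present
Doc 2: present
Doc 3: present
Doc 4: present
Doc 5: absent
df = sum of presences = 1 + 1 + 1 + 1 + 0 = 4

4


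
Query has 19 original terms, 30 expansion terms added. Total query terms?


Original terms: 19
Expansion terms: 30
Total = 19 + 30 = 49

49


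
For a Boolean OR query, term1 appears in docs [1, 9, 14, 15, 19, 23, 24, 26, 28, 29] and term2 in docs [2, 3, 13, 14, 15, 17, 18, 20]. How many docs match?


Boolean OR: find union of posting lists
term1 docs: [1, 9, 14, 15, 19, 23, 24, 26, 28, 29]
term2 docs: [2, 3, 13, 14, 15, 17, 18, 20]
Union: [1, 2, 3, 9, 13, 14, 15, 17, 18, 19, 20, 23, 24, 26, 28, 29]
|union| = 16

16


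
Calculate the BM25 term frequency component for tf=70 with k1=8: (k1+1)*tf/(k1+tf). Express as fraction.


BM25 TF component = (k1+1)*tf / (k1+tf)
k1 = 8, tf = 70
Numerator = (8+1)*70 = 630
Denominator = 8 + 70 = 78
= 630/78 = 105/13

105/13


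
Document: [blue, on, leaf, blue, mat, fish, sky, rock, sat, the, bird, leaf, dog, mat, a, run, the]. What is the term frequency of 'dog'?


Document has 17 words
Scanning for 'dog':
Found at positions: [12]
Count = 1

1


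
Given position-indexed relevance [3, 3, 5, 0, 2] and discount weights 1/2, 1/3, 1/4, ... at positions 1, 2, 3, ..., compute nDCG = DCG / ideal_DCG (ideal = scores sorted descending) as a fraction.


Position discount weights w_i = 1/(i+1) for i=1..5:
Weights = [1/2, 1/3, 1/4, 1/5, 1/6]
Actual relevance: [3, 3, 5, 0, 2]
DCG = 3/2 + 3/3 + 5/4 + 0/5 + 2/6 = 49/12
Ideal relevance (sorted desc): [5, 3, 3, 2, 0]
Ideal DCG = 5/2 + 3/3 + 3/4 + 2/5 + 0/6 = 93/20
nDCG = DCG / ideal_DCG = 49/12 / 93/20 = 245/279

245/279


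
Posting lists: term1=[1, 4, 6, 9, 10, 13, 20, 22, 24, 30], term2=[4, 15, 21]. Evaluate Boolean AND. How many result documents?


Boolean AND: find intersection of posting lists
term1 docs: [1, 4, 6, 9, 10, 13, 20, 22, 24, 30]
term2 docs: [4, 15, 21]
Intersection: [4]
|intersection| = 1

1


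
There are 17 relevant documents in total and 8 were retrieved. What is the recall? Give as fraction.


Recall = retrieved_relevant / total_relevant
= 8 / 17
= 8 / (8 + 9)
= 8/17

8/17


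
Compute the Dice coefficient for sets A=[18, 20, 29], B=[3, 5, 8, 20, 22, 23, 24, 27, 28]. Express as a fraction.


A intersect B = [20]
|A intersect B| = 1
|A| = 3, |B| = 9
Dice = 2*1 / (3+9)
= 2 / 12 = 1/6

1/6


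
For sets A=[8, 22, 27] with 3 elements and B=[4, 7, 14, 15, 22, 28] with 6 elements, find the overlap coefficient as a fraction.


A intersect B = [22]
|A intersect B| = 1
min(|A|, |B|) = min(3, 6) = 3
Overlap = 1 / 3 = 1/3

1/3


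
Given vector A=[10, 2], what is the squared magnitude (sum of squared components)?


|A|^2 = sum of squared components
A[0]^2 = 10^2 = 100
A[1]^2 = 2^2 = 4
Sum = 100 + 4 = 104

104


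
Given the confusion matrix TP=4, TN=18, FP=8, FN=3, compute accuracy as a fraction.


Accuracy = (TP + TN) / (TP + TN + FP + FN)
TP + TN = 4 + 18 = 22
Total = 4 + 18 + 8 + 3 = 33
Accuracy = 22 / 33 = 2/3

2/3


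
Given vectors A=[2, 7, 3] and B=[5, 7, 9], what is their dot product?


Dot product = sum of element-wise products
A[0]*B[0] = 2*5 = 10
A[1]*B[1] = 7*7 = 49
A[2]*B[2] = 3*9 = 27
Sum = 10 + 49 + 27 = 86

86


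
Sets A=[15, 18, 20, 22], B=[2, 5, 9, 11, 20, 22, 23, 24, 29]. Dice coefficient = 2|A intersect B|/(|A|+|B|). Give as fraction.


A intersect B = [20, 22]
|A intersect B| = 2
|A| = 4, |B| = 9
Dice = 2*2 / (4+9)
= 4 / 13 = 4/13

4/13


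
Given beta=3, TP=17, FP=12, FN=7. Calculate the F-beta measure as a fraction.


P = TP/(TP+FP) = 17/29 = 17/29
R = TP/(TP+FN) = 17/24 = 17/24
beta^2 = 3^2 = 9
(1 + beta^2) = 10
Numerator = (1+beta^2)*P*R = 1445/348
Denominator = beta^2*P + R = 153/29 + 17/24 = 4165/696
F_beta = 34/49

34/49


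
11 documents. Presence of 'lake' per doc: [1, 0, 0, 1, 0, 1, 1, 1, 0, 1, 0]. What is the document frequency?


Checking each document for 'lake':
Doc 1: present
Doc 2: absent
Doc 3: absent
Doc 4: present
Doc 5: absent
Doc 6: present
Doc 7: present
Doc 8: present
Doc 9: absent
Doc 10: present
Doc 11: absent
df = sum of presences = 1 + 0 + 0 + 1 + 0 + 1 + 1 + 1 + 0 + 1 + 0 = 6

6


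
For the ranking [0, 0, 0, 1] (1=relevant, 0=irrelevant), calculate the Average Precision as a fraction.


Computing P@k for each relevant position:
Position 1: not relevant
Position 2: not relevant
Position 3: not relevant
Position 4: relevant, P@4 = 1/4 = 1/4
Sum of P@k = 1/4 = 1/4
AP = 1/4 / 1 = 1/4

1/4


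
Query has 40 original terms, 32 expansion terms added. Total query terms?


Original terms: 40
Expansion terms: 32
Total = 40 + 32 = 72

72


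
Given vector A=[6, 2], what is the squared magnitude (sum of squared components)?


|A|^2 = sum of squared components
A[0]^2 = 6^2 = 36
A[1]^2 = 2^2 = 4
Sum = 36 + 4 = 40

40


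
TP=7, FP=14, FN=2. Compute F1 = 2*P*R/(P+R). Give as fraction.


F1 = 2 * P * R / (P + R)
P = TP/(TP+FP) = 7/21 = 1/3
R = TP/(TP+FN) = 7/9 = 7/9
2 * P * R = 2 * 1/3 * 7/9 = 14/27
P + R = 1/3 + 7/9 = 10/9
F1 = 14/27 / 10/9 = 7/15

7/15


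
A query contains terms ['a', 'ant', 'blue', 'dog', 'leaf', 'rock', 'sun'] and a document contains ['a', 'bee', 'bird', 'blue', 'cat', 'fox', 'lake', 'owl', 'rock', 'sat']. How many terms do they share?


Query terms: ['a', 'ant', 'blue', 'dog', 'leaf', 'rock', 'sun']
Document terms: ['a', 'bee', 'bird', 'blue', 'cat', 'fox', 'lake', 'owl', 'rock', 'sat']
Common terms: ['a', 'blue', 'rock']
Overlap count = 3

3


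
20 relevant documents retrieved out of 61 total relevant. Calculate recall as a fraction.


Recall = retrieved_relevant / total_relevant
= 20 / 61
= 20 / (20 + 41)
= 20/61

20/61


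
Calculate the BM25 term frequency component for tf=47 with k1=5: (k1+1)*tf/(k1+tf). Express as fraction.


BM25 TF component = (k1+1)*tf / (k1+tf)
k1 = 5, tf = 47
Numerator = (5+1)*47 = 282
Denominator = 5 + 47 = 52
= 282/52 = 141/26

141/26


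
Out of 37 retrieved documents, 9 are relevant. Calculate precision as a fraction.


Precision = relevant_retrieved / total_retrieved
= 9 / 37
= 9 / (9 + 28)
= 9/37

9/37


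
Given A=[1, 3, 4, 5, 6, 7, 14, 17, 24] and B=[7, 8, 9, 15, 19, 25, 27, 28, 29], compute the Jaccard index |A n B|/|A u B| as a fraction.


A intersect B = [7]
|A intersect B| = 1
A union B = [1, 3, 4, 5, 6, 7, 8, 9, 14, 15, 17, 19, 24, 25, 27, 28, 29]
|A union B| = 17
Jaccard = 1/17 = 1/17

1/17


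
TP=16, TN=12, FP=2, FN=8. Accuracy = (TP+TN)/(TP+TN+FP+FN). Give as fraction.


Accuracy = (TP + TN) / (TP + TN + FP + FN)
TP + TN = 16 + 12 = 28
Total = 16 + 12 + 2 + 8 = 38
Accuracy = 28 / 38 = 14/19

14/19


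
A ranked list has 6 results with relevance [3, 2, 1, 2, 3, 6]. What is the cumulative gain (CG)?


Cumulative Gain = sum of relevance scores
Position 1: rel=3, running sum=3
Position 2: rel=2, running sum=5
Position 3: rel=1, running sum=6
Position 4: rel=2, running sum=8
Position 5: rel=3, running sum=11
Position 6: rel=6, running sum=17
CG = 17

17


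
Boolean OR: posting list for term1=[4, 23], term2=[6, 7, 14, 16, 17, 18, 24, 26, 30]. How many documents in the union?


Boolean OR: find union of posting lists
term1 docs: [4, 23]
term2 docs: [6, 7, 14, 16, 17, 18, 24, 26, 30]
Union: [4, 6, 7, 14, 16, 17, 18, 23, 24, 26, 30]
|union| = 11

11


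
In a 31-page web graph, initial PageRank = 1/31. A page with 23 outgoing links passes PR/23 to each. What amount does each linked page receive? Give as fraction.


Initial PR = 1/31 = 1/31
Outlinks = 23
Contribution per link = PR / outlinks
= 1/31 / 23
= 1/713

1/713


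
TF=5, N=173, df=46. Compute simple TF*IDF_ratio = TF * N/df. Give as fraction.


TF * (N/df)
= 5 * (173/46)
= 5 * 173/46
= 865/46

865/46


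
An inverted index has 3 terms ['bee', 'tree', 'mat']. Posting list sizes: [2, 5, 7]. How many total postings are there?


Summing posting list sizes:
'bee': 2 postings
'tree': 5 postings
'mat': 7 postings
Total = 2 + 5 + 7 = 14

14


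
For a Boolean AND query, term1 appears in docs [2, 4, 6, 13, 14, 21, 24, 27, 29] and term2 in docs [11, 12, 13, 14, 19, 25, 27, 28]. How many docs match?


Boolean AND: find intersection of posting lists
term1 docs: [2, 4, 6, 13, 14, 21, 24, 27, 29]
term2 docs: [11, 12, 13, 14, 19, 25, 27, 28]
Intersection: [13, 14, 27]
|intersection| = 3

3


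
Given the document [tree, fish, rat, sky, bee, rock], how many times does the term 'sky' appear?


Document has 6 words
Scanning for 'sky':
Found at positions: [3]
Count = 1

1


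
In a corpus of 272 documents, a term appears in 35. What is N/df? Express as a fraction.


IDF ratio = N / df
= 272 / 35
= 272/35

272/35


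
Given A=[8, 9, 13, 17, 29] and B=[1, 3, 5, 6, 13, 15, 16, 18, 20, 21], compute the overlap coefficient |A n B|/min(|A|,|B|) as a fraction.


A intersect B = [13]
|A intersect B| = 1
min(|A|, |B|) = min(5, 10) = 5
Overlap = 1 / 5 = 1/5

1/5


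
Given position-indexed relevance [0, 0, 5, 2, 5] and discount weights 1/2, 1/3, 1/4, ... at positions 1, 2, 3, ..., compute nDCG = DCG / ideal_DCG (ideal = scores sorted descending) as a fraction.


Position discount weights w_i = 1/(i+1) for i=1..5:
Weights = [1/2, 1/3, 1/4, 1/5, 1/6]
Actual relevance: [0, 0, 5, 2, 5]
DCG = 0/2 + 0/3 + 5/4 + 2/5 + 5/6 = 149/60
Ideal relevance (sorted desc): [5, 5, 2, 0, 0]
Ideal DCG = 5/2 + 5/3 + 2/4 + 0/5 + 0/6 = 14/3
nDCG = DCG / ideal_DCG = 149/60 / 14/3 = 149/280

149/280


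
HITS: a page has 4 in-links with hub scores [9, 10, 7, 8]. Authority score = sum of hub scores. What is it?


Authority = sum of hub scores of in-linkers
In-link 1: hub score = 9
In-link 2: hub score = 10
In-link 3: hub score = 7
In-link 4: hub score = 8
Authority = 9 + 10 + 7 + 8 = 34

34


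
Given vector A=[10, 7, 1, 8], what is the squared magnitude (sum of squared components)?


|A|^2 = sum of squared components
A[0]^2 = 10^2 = 100
A[1]^2 = 7^2 = 49
A[2]^2 = 1^2 = 1
A[3]^2 = 8^2 = 64
Sum = 100 + 49 + 1 + 64 = 214

214


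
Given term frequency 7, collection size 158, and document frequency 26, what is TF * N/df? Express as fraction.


TF * (N/df)
= 7 * (158/26)
= 7 * 79/13
= 553/13

553/13


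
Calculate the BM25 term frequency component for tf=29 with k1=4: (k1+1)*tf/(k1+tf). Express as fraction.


BM25 TF component = (k1+1)*tf / (k1+tf)
k1 = 4, tf = 29
Numerator = (4+1)*29 = 145
Denominator = 4 + 29 = 33
= 145/33 = 145/33

145/33


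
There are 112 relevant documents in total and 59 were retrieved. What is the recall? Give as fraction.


Recall = retrieved_relevant / total_relevant
= 59 / 112
= 59 / (59 + 53)
= 59/112

59/112


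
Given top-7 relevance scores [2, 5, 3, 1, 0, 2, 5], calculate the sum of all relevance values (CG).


Cumulative Gain = sum of relevance scores
Position 1: rel=2, running sum=2
Position 2: rel=5, running sum=7
Position 3: rel=3, running sum=10
Position 4: rel=1, running sum=11
Position 5: rel=0, running sum=11
Position 6: rel=2, running sum=13
Position 7: rel=5, running sum=18
CG = 18

18


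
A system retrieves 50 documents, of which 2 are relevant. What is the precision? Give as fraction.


Precision = relevant_retrieved / total_retrieved
= 2 / 50
= 2 / (2 + 48)
= 1/25

1/25


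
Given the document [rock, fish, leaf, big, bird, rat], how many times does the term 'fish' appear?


Document has 6 words
Scanning for 'fish':
Found at positions: [1]
Count = 1

1


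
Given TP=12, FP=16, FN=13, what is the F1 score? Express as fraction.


F1 = 2 * P * R / (P + R)
P = TP/(TP+FP) = 12/28 = 3/7
R = TP/(TP+FN) = 12/25 = 12/25
2 * P * R = 2 * 3/7 * 12/25 = 72/175
P + R = 3/7 + 12/25 = 159/175
F1 = 72/175 / 159/175 = 24/53

24/53


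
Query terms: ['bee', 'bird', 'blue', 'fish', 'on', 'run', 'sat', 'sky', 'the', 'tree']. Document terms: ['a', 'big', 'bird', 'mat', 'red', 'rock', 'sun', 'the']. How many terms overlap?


Query terms: ['bee', 'bird', 'blue', 'fish', 'on', 'run', 'sat', 'sky', 'the', 'tree']
Document terms: ['a', 'big', 'bird', 'mat', 'red', 'rock', 'sun', 'the']
Common terms: ['bird', 'the']
Overlap count = 2

2


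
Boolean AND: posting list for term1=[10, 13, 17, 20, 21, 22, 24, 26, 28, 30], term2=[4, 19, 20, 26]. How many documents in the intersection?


Boolean AND: find intersection of posting lists
term1 docs: [10, 13, 17, 20, 21, 22, 24, 26, 28, 30]
term2 docs: [4, 19, 20, 26]
Intersection: [20, 26]
|intersection| = 2

2


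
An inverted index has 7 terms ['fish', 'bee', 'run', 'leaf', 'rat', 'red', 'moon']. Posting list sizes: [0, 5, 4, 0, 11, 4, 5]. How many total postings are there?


Summing posting list sizes:
'fish': 0 postings
'bee': 5 postings
'run': 4 postings
'leaf': 0 postings
'rat': 11 postings
'red': 4 postings
'moon': 5 postings
Total = 0 + 5 + 4 + 0 + 11 + 4 + 5 = 29

29


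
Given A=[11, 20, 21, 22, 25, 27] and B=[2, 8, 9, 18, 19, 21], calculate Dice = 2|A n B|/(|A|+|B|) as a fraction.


A intersect B = [21]
|A intersect B| = 1
|A| = 6, |B| = 6
Dice = 2*1 / (6+6)
= 2 / 12 = 1/6

1/6


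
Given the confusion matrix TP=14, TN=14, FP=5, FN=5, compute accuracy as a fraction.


Accuracy = (TP + TN) / (TP + TN + FP + FN)
TP + TN = 14 + 14 = 28
Total = 14 + 14 + 5 + 5 = 38
Accuracy = 28 / 38 = 14/19

14/19


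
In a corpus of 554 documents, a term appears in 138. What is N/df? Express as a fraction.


IDF ratio = N / df
= 554 / 138
= 277/69

277/69


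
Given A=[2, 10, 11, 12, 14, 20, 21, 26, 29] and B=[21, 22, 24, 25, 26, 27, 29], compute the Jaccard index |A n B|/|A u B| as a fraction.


A intersect B = [21, 26, 29]
|A intersect B| = 3
A union B = [2, 10, 11, 12, 14, 20, 21, 22, 24, 25, 26, 27, 29]
|A union B| = 13
Jaccard = 3/13 = 3/13

3/13


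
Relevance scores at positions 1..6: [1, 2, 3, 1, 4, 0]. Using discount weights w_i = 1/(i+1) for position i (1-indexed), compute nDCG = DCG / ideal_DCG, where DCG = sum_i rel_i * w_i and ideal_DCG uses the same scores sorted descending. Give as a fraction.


Position discount weights w_i = 1/(i+1) for i=1..6:
Weights = [1/2, 1/3, 1/4, 1/5, 1/6, 1/7]
Actual relevance: [1, 2, 3, 1, 4, 0]
DCG = 1/2 + 2/3 + 3/4 + 1/5 + 4/6 + 0/7 = 167/60
Ideal relevance (sorted desc): [4, 3, 2, 1, 1, 0]
Ideal DCG = 4/2 + 3/3 + 2/4 + 1/5 + 1/6 + 0/7 = 58/15
nDCG = DCG / ideal_DCG = 167/60 / 58/15 = 167/232

167/232


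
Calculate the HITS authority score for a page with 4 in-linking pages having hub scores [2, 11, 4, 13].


Authority = sum of hub scores of in-linkers
In-link 1: hub score = 2
In-link 2: hub score = 11
In-link 3: hub score = 4
In-link 4: hub score = 13
Authority = 2 + 11 + 4 + 13 = 30

30


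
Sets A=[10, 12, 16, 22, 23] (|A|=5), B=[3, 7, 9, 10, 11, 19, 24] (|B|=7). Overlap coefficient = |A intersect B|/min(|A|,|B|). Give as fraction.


A intersect B = [10]
|A intersect B| = 1
min(|A|, |B|) = min(5, 7) = 5
Overlap = 1 / 5 = 1/5

1/5


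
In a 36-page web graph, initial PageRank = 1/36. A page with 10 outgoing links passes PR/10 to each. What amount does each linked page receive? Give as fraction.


Initial PR = 1/36 = 1/36
Outlinks = 10
Contribution per link = PR / outlinks
= 1/36 / 10
= 1/360

1/360


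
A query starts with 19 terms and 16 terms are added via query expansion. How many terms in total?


Original terms: 19
Expansion terms: 16
Total = 19 + 16 = 35

35


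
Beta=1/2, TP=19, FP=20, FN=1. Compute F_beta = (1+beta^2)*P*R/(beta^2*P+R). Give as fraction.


P = TP/(TP+FP) = 19/39 = 19/39
R = TP/(TP+FN) = 19/20 = 19/20
beta^2 = 1/2^2 = 1/4
(1 + beta^2) = 5/4
Numerator = (1+beta^2)*P*R = 361/624
Denominator = beta^2*P + R = 19/156 + 19/20 = 209/195
F_beta = 95/176

95/176


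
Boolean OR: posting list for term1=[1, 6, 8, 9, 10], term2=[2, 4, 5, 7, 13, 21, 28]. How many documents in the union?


Boolean OR: find union of posting lists
term1 docs: [1, 6, 8, 9, 10]
term2 docs: [2, 4, 5, 7, 13, 21, 28]
Union: [1, 2, 4, 5, 6, 7, 8, 9, 10, 13, 21, 28]
|union| = 12

12


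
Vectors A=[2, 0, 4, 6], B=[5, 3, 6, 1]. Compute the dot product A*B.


Dot product = sum of element-wise products
A[0]*B[0] = 2*5 = 10
A[1]*B[1] = 0*3 = 0
A[2]*B[2] = 4*6 = 24
A[3]*B[3] = 6*1 = 6
Sum = 10 + 0 + 24 + 6 = 40

40


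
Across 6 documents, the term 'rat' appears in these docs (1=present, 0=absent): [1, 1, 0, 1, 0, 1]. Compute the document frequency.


Checking each document for 'rat':
Doc 1: present
Doc 2: present
Doc 3: absent
Doc 4: present
Doc 5: absent
Doc 6: present
df = sum of presences = 1 + 1 + 0 + 1 + 0 + 1 = 4

4


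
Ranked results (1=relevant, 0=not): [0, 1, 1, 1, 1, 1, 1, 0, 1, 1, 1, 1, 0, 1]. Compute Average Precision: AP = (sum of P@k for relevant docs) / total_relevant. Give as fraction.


Computing P@k for each relevant position:
Position 1: not relevant
Position 2: relevant, P@2 = 1/2 = 1/2
Position 3: relevant, P@3 = 2/3 = 2/3
Position 4: relevant, P@4 = 3/4 = 3/4
Position 5: relevant, P@5 = 4/5 = 4/5
Position 6: relevant, P@6 = 5/6 = 5/6
Position 7: relevant, P@7 = 6/7 = 6/7
Position 8: not relevant
Position 9: relevant, P@9 = 7/9 = 7/9
Position 10: relevant, P@10 = 8/10 = 4/5
Position 11: relevant, P@11 = 9/11 = 9/11
Position 12: relevant, P@12 = 10/12 = 5/6
Position 13: not relevant
Position 14: relevant, P@14 = 11/14 = 11/14
Sum of P@k = 1/2 + 2/3 + 3/4 + 4/5 + 5/6 + 6/7 + 7/9 + 4/5 + 9/11 + 5/6 + 11/14 = 116731/13860
AP = 116731/13860 / 11 = 116731/152460

116731/152460


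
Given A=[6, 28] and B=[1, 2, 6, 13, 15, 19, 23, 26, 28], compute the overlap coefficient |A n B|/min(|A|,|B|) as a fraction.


A intersect B = [6, 28]
|A intersect B| = 2
min(|A|, |B|) = min(2, 9) = 2
Overlap = 2 / 2 = 1

1


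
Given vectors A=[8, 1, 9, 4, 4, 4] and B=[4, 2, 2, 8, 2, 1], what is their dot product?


Dot product = sum of element-wise products
A[0]*B[0] = 8*4 = 32
A[1]*B[1] = 1*2 = 2
A[2]*B[2] = 9*2 = 18
A[3]*B[3] = 4*8 = 32
A[4]*B[4] = 4*2 = 8
A[5]*B[5] = 4*1 = 4
Sum = 32 + 2 + 18 + 32 + 8 + 4 = 96

96


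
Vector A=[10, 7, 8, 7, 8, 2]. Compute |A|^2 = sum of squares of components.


|A|^2 = sum of squared components
A[0]^2 = 10^2 = 100
A[1]^2 = 7^2 = 49
A[2]^2 = 8^2 = 64
A[3]^2 = 7^2 = 49
A[4]^2 = 8^2 = 64
A[5]^2 = 2^2 = 4
Sum = 100 + 49 + 64 + 49 + 64 + 4 = 330

330


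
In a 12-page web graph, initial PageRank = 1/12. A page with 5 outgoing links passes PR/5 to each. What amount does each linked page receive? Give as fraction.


Initial PR = 1/12 = 1/12
Outlinks = 5
Contribution per link = PR / outlinks
= 1/12 / 5
= 1/60

1/60


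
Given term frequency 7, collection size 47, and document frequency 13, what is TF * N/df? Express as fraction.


TF * (N/df)
= 7 * (47/13)
= 7 * 47/13
= 329/13

329/13


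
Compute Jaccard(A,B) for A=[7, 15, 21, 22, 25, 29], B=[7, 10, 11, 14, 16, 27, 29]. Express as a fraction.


A intersect B = [7, 29]
|A intersect B| = 2
A union B = [7, 10, 11, 14, 15, 16, 21, 22, 25, 27, 29]
|A union B| = 11
Jaccard = 2/11 = 2/11

2/11


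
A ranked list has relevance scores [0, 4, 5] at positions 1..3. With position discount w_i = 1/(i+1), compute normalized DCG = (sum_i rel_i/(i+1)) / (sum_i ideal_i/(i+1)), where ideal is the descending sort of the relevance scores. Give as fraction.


Position discount weights w_i = 1/(i+1) for i=1..3:
Weights = [1/2, 1/3, 1/4]
Actual relevance: [0, 4, 5]
DCG = 0/2 + 4/3 + 5/4 = 31/12
Ideal relevance (sorted desc): [5, 4, 0]
Ideal DCG = 5/2 + 4/3 + 0/4 = 23/6
nDCG = DCG / ideal_DCG = 31/12 / 23/6 = 31/46

31/46


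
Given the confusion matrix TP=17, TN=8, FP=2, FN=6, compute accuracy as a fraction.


Accuracy = (TP + TN) / (TP + TN + FP + FN)
TP + TN = 17 + 8 = 25
Total = 17 + 8 + 2 + 6 = 33
Accuracy = 25 / 33 = 25/33

25/33


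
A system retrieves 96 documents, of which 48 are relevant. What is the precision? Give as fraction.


Precision = relevant_retrieved / total_retrieved
= 48 / 96
= 48 / (48 + 48)
= 1/2

1/2


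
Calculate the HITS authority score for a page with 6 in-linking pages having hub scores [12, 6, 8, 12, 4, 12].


Authority = sum of hub scores of in-linkers
In-link 1: hub score = 12
In-link 2: hub score = 6
In-link 3: hub score = 8
In-link 4: hub score = 12
In-link 5: hub score = 4
In-link 6: hub score = 12
Authority = 12 + 6 + 8 + 12 + 4 + 12 = 54

54


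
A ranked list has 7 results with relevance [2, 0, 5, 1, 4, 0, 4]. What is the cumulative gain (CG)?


Cumulative Gain = sum of relevance scores
Position 1: rel=2, running sum=2
Position 2: rel=0, running sum=2
Position 3: rel=5, running sum=7
Position 4: rel=1, running sum=8
Position 5: rel=4, running sum=12
Position 6: rel=0, running sum=12
Position 7: rel=4, running sum=16
CG = 16

16


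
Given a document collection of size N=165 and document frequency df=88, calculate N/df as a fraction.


IDF ratio = N / df
= 165 / 88
= 15/8

15/8


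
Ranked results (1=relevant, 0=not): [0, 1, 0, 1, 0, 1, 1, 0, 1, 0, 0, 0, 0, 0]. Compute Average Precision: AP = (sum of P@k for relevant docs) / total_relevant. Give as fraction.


Computing P@k for each relevant position:
Position 1: not relevant
Position 2: relevant, P@2 = 1/2 = 1/2
Position 3: not relevant
Position 4: relevant, P@4 = 2/4 = 1/2
Position 5: not relevant
Position 6: relevant, P@6 = 3/6 = 1/2
Position 7: relevant, P@7 = 4/7 = 4/7
Position 8: not relevant
Position 9: relevant, P@9 = 5/9 = 5/9
Position 10: not relevant
Position 11: not relevant
Position 12: not relevant
Position 13: not relevant
Position 14: not relevant
Sum of P@k = 1/2 + 1/2 + 1/2 + 4/7 + 5/9 = 331/126
AP = 331/126 / 5 = 331/630

331/630


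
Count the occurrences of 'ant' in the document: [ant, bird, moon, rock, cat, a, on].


Document has 7 words
Scanning for 'ant':
Found at positions: [0]
Count = 1

1


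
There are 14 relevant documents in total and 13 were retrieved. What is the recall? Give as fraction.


Recall = retrieved_relevant / total_relevant
= 13 / 14
= 13 / (13 + 1)
= 13/14

13/14


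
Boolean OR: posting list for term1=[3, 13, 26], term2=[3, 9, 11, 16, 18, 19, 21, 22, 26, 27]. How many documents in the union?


Boolean OR: find union of posting lists
term1 docs: [3, 13, 26]
term2 docs: [3, 9, 11, 16, 18, 19, 21, 22, 26, 27]
Union: [3, 9, 11, 13, 16, 18, 19, 21, 22, 26, 27]
|union| = 11

11


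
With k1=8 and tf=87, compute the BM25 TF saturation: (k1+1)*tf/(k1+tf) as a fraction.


BM25 TF component = (k1+1)*tf / (k1+tf)
k1 = 8, tf = 87
Numerator = (8+1)*87 = 783
Denominator = 8 + 87 = 95
= 783/95 = 783/95

783/95


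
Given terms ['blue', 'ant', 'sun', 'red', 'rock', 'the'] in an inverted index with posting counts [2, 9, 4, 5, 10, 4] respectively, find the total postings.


Summing posting list sizes:
'blue': 2 postings
'ant': 9 postings
'sun': 4 postings
'red': 5 postings
'rock': 10 postings
'the': 4 postings
Total = 2 + 9 + 4 + 5 + 10 + 4 = 34

34


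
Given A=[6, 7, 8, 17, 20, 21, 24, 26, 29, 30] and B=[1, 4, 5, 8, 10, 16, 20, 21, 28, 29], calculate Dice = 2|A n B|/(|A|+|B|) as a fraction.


A intersect B = [8, 20, 21, 29]
|A intersect B| = 4
|A| = 10, |B| = 10
Dice = 2*4 / (10+10)
= 8 / 20 = 2/5

2/5


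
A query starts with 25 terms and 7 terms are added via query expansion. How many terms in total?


Original terms: 25
Expansion terms: 7
Total = 25 + 7 = 32

32


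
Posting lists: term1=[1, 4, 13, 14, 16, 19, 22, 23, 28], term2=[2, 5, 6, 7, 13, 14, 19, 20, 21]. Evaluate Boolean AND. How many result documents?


Boolean AND: find intersection of posting lists
term1 docs: [1, 4, 13, 14, 16, 19, 22, 23, 28]
term2 docs: [2, 5, 6, 7, 13, 14, 19, 20, 21]
Intersection: [13, 14, 19]
|intersection| = 3

3


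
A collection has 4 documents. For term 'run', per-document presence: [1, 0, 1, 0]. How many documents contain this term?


Checking each document for 'run':
Doc 1: present
Doc 2: absent
Doc 3: present
Doc 4: absent
df = sum of presences = 1 + 0 + 1 + 0 = 2

2


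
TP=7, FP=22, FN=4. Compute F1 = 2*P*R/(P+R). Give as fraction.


F1 = 2 * P * R / (P + R)
P = TP/(TP+FP) = 7/29 = 7/29
R = TP/(TP+FN) = 7/11 = 7/11
2 * P * R = 2 * 7/29 * 7/11 = 98/319
P + R = 7/29 + 7/11 = 280/319
F1 = 98/319 / 280/319 = 7/20

7/20


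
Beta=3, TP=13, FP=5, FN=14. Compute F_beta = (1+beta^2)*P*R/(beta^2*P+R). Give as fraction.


P = TP/(TP+FP) = 13/18 = 13/18
R = TP/(TP+FN) = 13/27 = 13/27
beta^2 = 3^2 = 9
(1 + beta^2) = 10
Numerator = (1+beta^2)*P*R = 845/243
Denominator = beta^2*P + R = 13/2 + 13/27 = 377/54
F_beta = 130/261

130/261


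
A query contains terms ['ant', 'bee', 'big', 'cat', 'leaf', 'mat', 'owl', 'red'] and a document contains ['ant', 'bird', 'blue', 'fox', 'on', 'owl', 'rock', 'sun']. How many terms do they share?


Query terms: ['ant', 'bee', 'big', 'cat', 'leaf', 'mat', 'owl', 'red']
Document terms: ['ant', 'bird', 'blue', 'fox', 'on', 'owl', 'rock', 'sun']
Common terms: ['ant', 'owl']
Overlap count = 2

2


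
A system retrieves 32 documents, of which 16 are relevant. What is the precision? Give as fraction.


Precision = relevant_retrieved / total_retrieved
= 16 / 32
= 16 / (16 + 16)
= 1/2

1/2


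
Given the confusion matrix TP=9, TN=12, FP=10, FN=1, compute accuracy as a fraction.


Accuracy = (TP + TN) / (TP + TN + FP + FN)
TP + TN = 9 + 12 = 21
Total = 9 + 12 + 10 + 1 = 32
Accuracy = 21 / 32 = 21/32

21/32


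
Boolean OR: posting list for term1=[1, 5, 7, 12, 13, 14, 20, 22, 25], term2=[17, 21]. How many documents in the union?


Boolean OR: find union of posting lists
term1 docs: [1, 5, 7, 12, 13, 14, 20, 22, 25]
term2 docs: [17, 21]
Union: [1, 5, 7, 12, 13, 14, 17, 20, 21, 22, 25]
|union| = 11

11


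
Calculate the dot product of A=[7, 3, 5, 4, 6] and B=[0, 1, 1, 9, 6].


Dot product = sum of element-wise products
A[0]*B[0] = 7*0 = 0
A[1]*B[1] = 3*1 = 3
A[2]*B[2] = 5*1 = 5
A[3]*B[3] = 4*9 = 36
A[4]*B[4] = 6*6 = 36
Sum = 0 + 3 + 5 + 36 + 36 = 80

80


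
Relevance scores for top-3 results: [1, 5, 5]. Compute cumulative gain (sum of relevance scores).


Cumulative Gain = sum of relevance scores
Position 1: rel=1, running sum=1
Position 2: rel=5, running sum=6
Position 3: rel=5, running sum=11
CG = 11

11


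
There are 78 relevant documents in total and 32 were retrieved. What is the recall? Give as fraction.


Recall = retrieved_relevant / total_relevant
= 32 / 78
= 32 / (32 + 46)
= 16/39

16/39


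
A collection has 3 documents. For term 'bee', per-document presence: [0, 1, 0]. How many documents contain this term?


Checking each document for 'bee':
Doc 1: absent
Doc 2: present
Doc 3: absent
df = sum of presences = 0 + 1 + 0 = 1

1


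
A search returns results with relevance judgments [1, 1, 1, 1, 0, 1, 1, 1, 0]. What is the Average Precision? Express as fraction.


Computing P@k for each relevant position:
Position 1: relevant, P@1 = 1/1 = 1
Position 2: relevant, P@2 = 2/2 = 1
Position 3: relevant, P@3 = 3/3 = 1
Position 4: relevant, P@4 = 4/4 = 1
Position 5: not relevant
Position 6: relevant, P@6 = 5/6 = 5/6
Position 7: relevant, P@7 = 6/7 = 6/7
Position 8: relevant, P@8 = 7/8 = 7/8
Position 9: not relevant
Sum of P@k = 1 + 1 + 1 + 1 + 5/6 + 6/7 + 7/8 = 1103/168
AP = 1103/168 / 7 = 1103/1176

1103/1176


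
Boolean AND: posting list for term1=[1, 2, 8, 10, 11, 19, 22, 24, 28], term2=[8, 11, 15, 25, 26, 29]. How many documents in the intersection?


Boolean AND: find intersection of posting lists
term1 docs: [1, 2, 8, 10, 11, 19, 22, 24, 28]
term2 docs: [8, 11, 15, 25, 26, 29]
Intersection: [8, 11]
|intersection| = 2

2


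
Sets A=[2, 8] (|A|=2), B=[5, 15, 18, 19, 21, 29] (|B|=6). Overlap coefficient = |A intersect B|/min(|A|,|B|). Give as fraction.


A intersect B = []
|A intersect B| = 0
min(|A|, |B|) = min(2, 6) = 2
Overlap = 0 / 2 = 0

0


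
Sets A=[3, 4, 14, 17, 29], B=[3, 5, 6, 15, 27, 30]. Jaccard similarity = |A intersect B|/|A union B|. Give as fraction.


A intersect B = [3]
|A intersect B| = 1
A union B = [3, 4, 5, 6, 14, 15, 17, 27, 29, 30]
|A union B| = 10
Jaccard = 1/10 = 1/10

1/10


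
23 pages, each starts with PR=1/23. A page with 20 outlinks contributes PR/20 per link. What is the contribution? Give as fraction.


Initial PR = 1/23 = 1/23
Outlinks = 20
Contribution per link = PR / outlinks
= 1/23 / 20
= 1/460

1/460


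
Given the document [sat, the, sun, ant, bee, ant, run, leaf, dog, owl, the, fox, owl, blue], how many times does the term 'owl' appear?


Document has 14 words
Scanning for 'owl':
Found at positions: [9, 12]
Count = 2

2


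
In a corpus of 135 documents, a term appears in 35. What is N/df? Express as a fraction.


IDF ratio = N / df
= 135 / 35
= 27/7

27/7


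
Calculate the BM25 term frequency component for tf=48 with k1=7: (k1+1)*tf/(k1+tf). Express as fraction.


BM25 TF component = (k1+1)*tf / (k1+tf)
k1 = 7, tf = 48
Numerator = (7+1)*48 = 384
Denominator = 7 + 48 = 55
= 384/55 = 384/55

384/55


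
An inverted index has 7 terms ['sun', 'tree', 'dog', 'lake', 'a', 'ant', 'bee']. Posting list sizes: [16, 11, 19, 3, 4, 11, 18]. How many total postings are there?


Summing posting list sizes:
'sun': 16 postings
'tree': 11 postings
'dog': 19 postings
'lake': 3 postings
'a': 4 postings
'ant': 11 postings
'bee': 18 postings
Total = 16 + 11 + 19 + 3 + 4 + 11 + 18 = 82

82


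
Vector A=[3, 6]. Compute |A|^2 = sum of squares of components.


|A|^2 = sum of squared components
A[0]^2 = 3^2 = 9
A[1]^2 = 6^2 = 36
Sum = 9 + 36 = 45

45


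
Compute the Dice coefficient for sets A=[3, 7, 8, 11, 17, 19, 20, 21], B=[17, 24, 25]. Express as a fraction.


A intersect B = [17]
|A intersect B| = 1
|A| = 8, |B| = 3
Dice = 2*1 / (8+3)
= 2 / 11 = 2/11

2/11


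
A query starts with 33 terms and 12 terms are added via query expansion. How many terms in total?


Original terms: 33
Expansion terms: 12
Total = 33 + 12 = 45

45


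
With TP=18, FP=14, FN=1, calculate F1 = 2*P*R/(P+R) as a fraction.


F1 = 2 * P * R / (P + R)
P = TP/(TP+FP) = 18/32 = 9/16
R = TP/(TP+FN) = 18/19 = 18/19
2 * P * R = 2 * 9/16 * 18/19 = 81/76
P + R = 9/16 + 18/19 = 459/304
F1 = 81/76 / 459/304 = 12/17

12/17


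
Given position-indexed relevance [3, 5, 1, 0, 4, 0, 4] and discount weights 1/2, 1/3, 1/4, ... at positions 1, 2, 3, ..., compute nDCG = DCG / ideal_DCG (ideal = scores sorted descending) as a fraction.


Position discount weights w_i = 1/(i+1) for i=1..7:
Weights = [1/2, 1/3, 1/4, 1/5, 1/6, 1/7, 1/8]
Actual relevance: [3, 5, 1, 0, 4, 0, 4]
DCG = 3/2 + 5/3 + 1/4 + 0/5 + 4/6 + 0/7 + 4/8 = 55/12
Ideal relevance (sorted desc): [5, 4, 4, 3, 1, 0, 0]
Ideal DCG = 5/2 + 4/3 + 4/4 + 3/5 + 1/6 + 0/7 + 0/8 = 28/5
nDCG = DCG / ideal_DCG = 55/12 / 28/5 = 275/336

275/336


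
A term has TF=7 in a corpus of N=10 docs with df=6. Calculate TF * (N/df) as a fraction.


TF * (N/df)
= 7 * (10/6)
= 7 * 5/3
= 35/3

35/3


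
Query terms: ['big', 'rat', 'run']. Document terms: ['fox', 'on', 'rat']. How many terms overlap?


Query terms: ['big', 'rat', 'run']
Document terms: ['fox', 'on', 'rat']
Common terms: ['rat']
Overlap count = 1

1


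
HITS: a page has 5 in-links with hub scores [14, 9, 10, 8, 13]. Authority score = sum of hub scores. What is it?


Authority = sum of hub scores of in-linkers
In-link 1: hub score = 14
In-link 2: hub score = 9
In-link 3: hub score = 10
In-link 4: hub score = 8
In-link 5: hub score = 13
Authority = 14 + 9 + 10 + 8 + 13 = 54

54


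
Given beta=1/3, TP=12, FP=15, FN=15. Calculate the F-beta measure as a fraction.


P = TP/(TP+FP) = 12/27 = 4/9
R = TP/(TP+FN) = 12/27 = 4/9
beta^2 = 1/3^2 = 1/9
(1 + beta^2) = 10/9
Numerator = (1+beta^2)*P*R = 160/729
Denominator = beta^2*P + R = 4/81 + 4/9 = 40/81
F_beta = 4/9

4/9


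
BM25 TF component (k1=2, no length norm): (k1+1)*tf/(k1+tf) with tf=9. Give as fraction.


BM25 TF component = (k1+1)*tf / (k1+tf)
k1 = 2, tf = 9
Numerator = (2+1)*9 = 27
Denominator = 2 + 9 = 11
= 27/11 = 27/11

27/11


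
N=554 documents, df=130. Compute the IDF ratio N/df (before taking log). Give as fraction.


IDF ratio = N / df
= 554 / 130
= 277/65

277/65


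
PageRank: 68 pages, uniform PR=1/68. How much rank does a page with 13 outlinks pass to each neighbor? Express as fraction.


Initial PR = 1/68 = 1/68
Outlinks = 13
Contribution per link = PR / outlinks
= 1/68 / 13
= 1/884

1/884


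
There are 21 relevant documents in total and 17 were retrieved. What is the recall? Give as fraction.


Recall = retrieved_relevant / total_relevant
= 17 / 21
= 17 / (17 + 4)
= 17/21

17/21
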